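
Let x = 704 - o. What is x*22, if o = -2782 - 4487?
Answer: 175406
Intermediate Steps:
o = -7269
x = 7973 (x = 704 - 1*(-7269) = 704 + 7269 = 7973)
x*22 = 7973*22 = 175406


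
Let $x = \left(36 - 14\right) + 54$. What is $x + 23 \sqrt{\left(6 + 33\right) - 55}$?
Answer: $76 + 92 i \approx 76.0 + 92.0 i$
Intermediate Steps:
$x = 76$ ($x = 22 + 54 = 76$)
$x + 23 \sqrt{\left(6 + 33\right) - 55} = 76 + 23 \sqrt{\left(6 + 33\right) - 55} = 76 + 23 \sqrt{39 - 55} = 76 + 23 \sqrt{-16} = 76 + 23 \cdot 4 i = 76 + 92 i$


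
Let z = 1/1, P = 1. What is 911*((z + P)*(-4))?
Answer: -7288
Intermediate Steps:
z = 1
911*((z + P)*(-4)) = 911*((1 + 1)*(-4)) = 911*(2*(-4)) = 911*(-8) = -7288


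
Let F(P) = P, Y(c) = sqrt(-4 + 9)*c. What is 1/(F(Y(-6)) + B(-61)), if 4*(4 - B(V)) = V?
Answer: 308/3049 + 96*sqrt(5)/3049 ≈ 0.17142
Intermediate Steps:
B(V) = 4 - V/4
Y(c) = c*sqrt(5) (Y(c) = sqrt(5)*c = c*sqrt(5))
1/(F(Y(-6)) + B(-61)) = 1/(-6*sqrt(5) + (4 - 1/4*(-61))) = 1/(-6*sqrt(5) + (4 + 61/4)) = 1/(-6*sqrt(5) + 77/4) = 1/(77/4 - 6*sqrt(5))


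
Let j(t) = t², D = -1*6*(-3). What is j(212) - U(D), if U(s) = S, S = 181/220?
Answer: 9887499/220 ≈ 44943.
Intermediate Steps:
D = 18 (D = -6*(-3) = 18)
S = 181/220 (S = 181*(1/220) = 181/220 ≈ 0.82273)
U(s) = 181/220
j(212) - U(D) = 212² - 1*181/220 = 44944 - 181/220 = 9887499/220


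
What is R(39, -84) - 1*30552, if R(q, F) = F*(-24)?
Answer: -28536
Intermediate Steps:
R(q, F) = -24*F
R(39, -84) - 1*30552 = -24*(-84) - 1*30552 = 2016 - 30552 = -28536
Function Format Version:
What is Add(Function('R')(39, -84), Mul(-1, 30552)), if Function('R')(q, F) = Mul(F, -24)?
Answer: -28536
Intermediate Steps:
Function('R')(q, F) = Mul(-24, F)
Add(Function('R')(39, -84), Mul(-1, 30552)) = Add(Mul(-24, -84), Mul(-1, 30552)) = Add(2016, -30552) = -28536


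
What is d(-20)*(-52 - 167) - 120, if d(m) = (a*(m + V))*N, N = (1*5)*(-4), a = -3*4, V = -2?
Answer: 1156200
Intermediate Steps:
a = -12
N = -20 (N = 5*(-4) = -20)
d(m) = -480 + 240*m (d(m) = -12*(m - 2)*(-20) = -12*(-2 + m)*(-20) = (24 - 12*m)*(-20) = -480 + 240*m)
d(-20)*(-52 - 167) - 120 = (-480 + 240*(-20))*(-52 - 167) - 120 = (-480 - 4800)*(-219) - 120 = -5280*(-219) - 120 = 1156320 - 120 = 1156200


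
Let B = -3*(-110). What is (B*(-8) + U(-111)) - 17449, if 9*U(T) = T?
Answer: -60304/3 ≈ -20101.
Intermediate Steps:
B = 330
U(T) = T/9
(B*(-8) + U(-111)) - 17449 = (330*(-8) + (⅑)*(-111)) - 17449 = (-2640 - 37/3) - 17449 = -7957/3 - 17449 = -60304/3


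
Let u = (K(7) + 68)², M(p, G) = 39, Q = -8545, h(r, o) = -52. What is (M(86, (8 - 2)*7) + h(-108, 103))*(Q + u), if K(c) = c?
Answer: 37960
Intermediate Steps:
u = 5625 (u = (7 + 68)² = 75² = 5625)
(M(86, (8 - 2)*7) + h(-108, 103))*(Q + u) = (39 - 52)*(-8545 + 5625) = -13*(-2920) = 37960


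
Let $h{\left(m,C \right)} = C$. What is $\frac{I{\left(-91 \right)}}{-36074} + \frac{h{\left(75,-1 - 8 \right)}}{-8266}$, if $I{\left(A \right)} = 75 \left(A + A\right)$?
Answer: $\frac{56577783}{149093842} \approx 0.37948$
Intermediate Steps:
$I{\left(A \right)} = 150 A$ ($I{\left(A \right)} = 75 \cdot 2 A = 150 A$)
$\frac{I{\left(-91 \right)}}{-36074} + \frac{h{\left(75,-1 - 8 \right)}}{-8266} = \frac{150 \left(-91\right)}{-36074} + \frac{-1 - 8}{-8266} = \left(-13650\right) \left(- \frac{1}{36074}\right) + \left(-1 - 8\right) \left(- \frac{1}{8266}\right) = \frac{6825}{18037} - - \frac{9}{8266} = \frac{6825}{18037} + \frac{9}{8266} = \frac{56577783}{149093842}$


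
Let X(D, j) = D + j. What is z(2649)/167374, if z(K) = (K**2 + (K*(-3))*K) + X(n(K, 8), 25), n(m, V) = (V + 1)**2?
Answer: -7017148/83687 ≈ -83.850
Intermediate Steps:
n(m, V) = (1 + V)**2
z(K) = 106 - 2*K**2 (z(K) = (K**2 + (K*(-3))*K) + ((1 + 8)**2 + 25) = (K**2 + (-3*K)*K) + (9**2 + 25) = (K**2 - 3*K**2) + (81 + 25) = -2*K**2 + 106 = 106 - 2*K**2)
z(2649)/167374 = (106 - 2*2649**2)/167374 = (106 - 2*7017201)*(1/167374) = (106 - 14034402)*(1/167374) = -14034296*1/167374 = -7017148/83687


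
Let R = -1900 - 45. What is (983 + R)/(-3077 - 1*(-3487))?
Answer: -481/205 ≈ -2.3463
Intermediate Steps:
R = -1945
(983 + R)/(-3077 - 1*(-3487)) = (983 - 1945)/(-3077 - 1*(-3487)) = -962/(-3077 + 3487) = -962/410 = -962*1/410 = -481/205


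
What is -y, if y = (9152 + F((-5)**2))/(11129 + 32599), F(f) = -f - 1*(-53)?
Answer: -765/3644 ≈ -0.20993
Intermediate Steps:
F(f) = 53 - f (F(f) = -f + 53 = 53 - f)
y = 765/3644 (y = (9152 + (53 - 1*(-5)**2))/(11129 + 32599) = (9152 + (53 - 1*25))/43728 = (9152 + (53 - 25))*(1/43728) = (9152 + 28)*(1/43728) = 9180*(1/43728) = 765/3644 ≈ 0.20993)
-y = -1*765/3644 = -765/3644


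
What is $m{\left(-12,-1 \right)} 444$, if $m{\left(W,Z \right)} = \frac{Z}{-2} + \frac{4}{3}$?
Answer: $814$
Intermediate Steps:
$m{\left(W,Z \right)} = \frac{4}{3} - \frac{Z}{2}$ ($m{\left(W,Z \right)} = Z \left(- \frac{1}{2}\right) + 4 \cdot \frac{1}{3} = - \frac{Z}{2} + \frac{4}{3} = \frac{4}{3} - \frac{Z}{2}$)
$m{\left(-12,-1 \right)} 444 = \left(\frac{4}{3} - - \frac{1}{2}\right) 444 = \left(\frac{4}{3} + \frac{1}{2}\right) 444 = \frac{11}{6} \cdot 444 = 814$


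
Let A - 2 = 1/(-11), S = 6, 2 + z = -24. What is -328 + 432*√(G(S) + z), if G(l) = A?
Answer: -328 + 432*I*√2915/11 ≈ -328.0 + 2120.4*I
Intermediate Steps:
z = -26 (z = -2 - 24 = -26)
A = 21/11 (A = 2 + 1/(-11) = 2 - 1/11 = 21/11 ≈ 1.9091)
G(l) = 21/11
-328 + 432*√(G(S) + z) = -328 + 432*√(21/11 - 26) = -328 + 432*√(-265/11) = -328 + 432*(I*√2915/11) = -328 + 432*I*√2915/11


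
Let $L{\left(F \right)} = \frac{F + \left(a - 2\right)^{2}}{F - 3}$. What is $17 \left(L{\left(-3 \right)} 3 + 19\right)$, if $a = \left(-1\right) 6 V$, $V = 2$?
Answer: $- \frac{2635}{2} \approx -1317.5$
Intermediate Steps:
$a = -12$ ($a = \left(-1\right) 6 \cdot 2 = \left(-6\right) 2 = -12$)
$L{\left(F \right)} = \frac{196 + F}{-3 + F}$ ($L{\left(F \right)} = \frac{F + \left(-12 - 2\right)^{2}}{F - 3} = \frac{F + \left(-14\right)^{2}}{-3 + F} = \frac{F + 196}{-3 + F} = \frac{196 + F}{-3 + F}$)
$17 \left(L{\left(-3 \right)} 3 + 19\right) = 17 \left(\frac{196 - 3}{-3 - 3} \cdot 3 + 19\right) = 17 \left(\frac{1}{-6} \cdot 193 \cdot 3 + 19\right) = 17 \left(\left(- \frac{1}{6}\right) 193 \cdot 3 + 19\right) = 17 \left(\left(- \frac{193}{6}\right) 3 + 19\right) = 17 \left(- \frac{193}{2} + 19\right) = 17 \left(- \frac{155}{2}\right) = - \frac{2635}{2}$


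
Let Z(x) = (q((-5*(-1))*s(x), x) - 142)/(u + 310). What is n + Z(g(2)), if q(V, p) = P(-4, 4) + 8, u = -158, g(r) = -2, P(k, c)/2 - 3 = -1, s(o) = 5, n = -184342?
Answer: -14010057/76 ≈ -1.8434e+5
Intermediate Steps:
P(k, c) = 4 (P(k, c) = 6 + 2*(-1) = 6 - 2 = 4)
q(V, p) = 12 (q(V, p) = 4 + 8 = 12)
Z(x) = -65/76 (Z(x) = (12 - 142)/(-158 + 310) = -130/152 = -130*1/152 = -65/76)
n + Z(g(2)) = -184342 - 65/76 = -14010057/76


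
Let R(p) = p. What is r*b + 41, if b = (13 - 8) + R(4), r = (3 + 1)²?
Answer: 185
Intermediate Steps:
r = 16 (r = 4² = 16)
b = 9 (b = (13 - 8) + 4 = 5 + 4 = 9)
r*b + 41 = 16*9 + 41 = 144 + 41 = 185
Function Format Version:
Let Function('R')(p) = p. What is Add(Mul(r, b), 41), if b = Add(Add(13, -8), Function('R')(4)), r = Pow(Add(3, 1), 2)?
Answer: 185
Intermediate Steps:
r = 16 (r = Pow(4, 2) = 16)
b = 9 (b = Add(Add(13, -8), 4) = Add(5, 4) = 9)
Add(Mul(r, b), 41) = Add(Mul(16, 9), 41) = Add(144, 41) = 185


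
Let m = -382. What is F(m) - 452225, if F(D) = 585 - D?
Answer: -451258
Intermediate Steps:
F(m) - 452225 = (585 - 1*(-382)) - 452225 = (585 + 382) - 452225 = 967 - 452225 = -451258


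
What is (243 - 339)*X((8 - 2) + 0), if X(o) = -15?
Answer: 1440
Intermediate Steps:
(243 - 339)*X((8 - 2) + 0) = (243 - 339)*(-15) = -96*(-15) = 1440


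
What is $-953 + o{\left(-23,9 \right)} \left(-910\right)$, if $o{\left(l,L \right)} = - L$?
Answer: $7237$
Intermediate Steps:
$-953 + o{\left(-23,9 \right)} \left(-910\right) = -953 + \left(-1\right) 9 \left(-910\right) = -953 - -8190 = -953 + 8190 = 7237$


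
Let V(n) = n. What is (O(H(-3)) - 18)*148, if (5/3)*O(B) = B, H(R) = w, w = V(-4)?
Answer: -15096/5 ≈ -3019.2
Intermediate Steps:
w = -4
H(R) = -4
O(B) = 3*B/5
(O(H(-3)) - 18)*148 = ((⅗)*(-4) - 18)*148 = (-12/5 - 18)*148 = -102/5*148 = -15096/5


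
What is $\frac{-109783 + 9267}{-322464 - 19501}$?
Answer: $\frac{7732}{26305} \approx 0.29394$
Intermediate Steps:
$\frac{-109783 + 9267}{-322464 - 19501} = - \frac{100516}{-341965} = \left(-100516\right) \left(- \frac{1}{341965}\right) = \frac{7732}{26305}$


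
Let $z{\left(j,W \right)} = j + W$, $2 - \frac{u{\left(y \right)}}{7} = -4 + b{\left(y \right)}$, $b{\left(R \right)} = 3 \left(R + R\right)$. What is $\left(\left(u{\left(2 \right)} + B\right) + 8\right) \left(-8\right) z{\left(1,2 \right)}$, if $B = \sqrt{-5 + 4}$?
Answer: $816 - 24 i \approx 816.0 - 24.0 i$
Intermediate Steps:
$b{\left(R \right)} = 6 R$ ($b{\left(R \right)} = 3 \cdot 2 R = 6 R$)
$u{\left(y \right)} = 42 - 42 y$ ($u{\left(y \right)} = 14 - 7 \left(-4 + 6 y\right) = 14 - \left(-28 + 42 y\right) = 42 - 42 y$)
$B = i$ ($B = \sqrt{-1} = i \approx 1.0 i$)
$z{\left(j,W \right)} = W + j$
$\left(\left(u{\left(2 \right)} + B\right) + 8\right) \left(-8\right) z{\left(1,2 \right)} = \left(\left(\left(42 - 84\right) + i\right) + 8\right) \left(-8\right) \left(2 + 1\right) = \left(\left(\left(42 - 84\right) + i\right) + 8\right) \left(-8\right) 3 = \left(\left(-42 + i\right) + 8\right) \left(-8\right) 3 = \left(-34 + i\right) \left(-8\right) 3 = \left(272 - 8 i\right) 3 = 816 - 24 i$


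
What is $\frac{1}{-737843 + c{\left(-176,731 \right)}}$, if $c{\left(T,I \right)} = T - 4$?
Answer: $- \frac{1}{738023} \approx -1.355 \cdot 10^{-6}$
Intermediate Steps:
$c{\left(T,I \right)} = -4 + T$ ($c{\left(T,I \right)} = T - 4 = -4 + T$)
$\frac{1}{-737843 + c{\left(-176,731 \right)}} = \frac{1}{-737843 - 180} = \frac{1}{-738023} = - \frac{1}{738023}$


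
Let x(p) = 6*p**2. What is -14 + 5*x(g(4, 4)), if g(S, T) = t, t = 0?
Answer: -14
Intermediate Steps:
g(S, T) = 0
-14 + 5*x(g(4, 4)) = -14 + 5*(6*0**2) = -14 + 5*(6*0) = -14 + 5*0 = -14 + 0 = -14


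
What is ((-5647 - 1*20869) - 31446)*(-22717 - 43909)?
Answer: 3861776212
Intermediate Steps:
((-5647 - 1*20869) - 31446)*(-22717 - 43909) = ((-5647 - 20869) - 31446)*(-66626) = (-26516 - 31446)*(-66626) = -57962*(-66626) = 3861776212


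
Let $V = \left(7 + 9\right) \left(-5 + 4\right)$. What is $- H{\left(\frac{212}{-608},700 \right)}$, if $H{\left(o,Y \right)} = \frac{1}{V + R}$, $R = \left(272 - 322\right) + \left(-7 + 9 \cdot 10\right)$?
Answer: $- \frac{1}{17} \approx -0.058824$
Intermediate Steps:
$R = 33$ ($R = -50 + \left(-7 + 90\right) = -50 + 83 = 33$)
$V = -16$ ($V = 16 \left(-1\right) = -16$)
$H{\left(o,Y \right)} = \frac{1}{17}$ ($H{\left(o,Y \right)} = \frac{1}{-16 + 33} = \frac{1}{17}$)
$- H{\left(\frac{212}{-608},700 \right)} = \left(-1\right) \frac{1}{17} = - \frac{1}{17}$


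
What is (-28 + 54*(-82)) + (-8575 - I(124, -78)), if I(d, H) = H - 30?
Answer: -12923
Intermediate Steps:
I(d, H) = -30 + H
(-28 + 54*(-82)) + (-8575 - I(124, -78)) = (-28 + 54*(-82)) + (-8575 - (-30 - 78)) = (-28 - 4428) + (-8575 - 1*(-108)) = -4456 + (-8575 + 108) = -4456 - 8467 = -12923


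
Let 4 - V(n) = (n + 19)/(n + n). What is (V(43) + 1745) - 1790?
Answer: -1794/43 ≈ -41.721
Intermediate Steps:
V(n) = 4 - (19 + n)/(2*n) (V(n) = 4 - (n + 19)/(n + n) = 4 - (19 + n)/(2*n))
(V(43) + 1745) - 1790 = ((1/2)*(-19 + 7*43)/43 + 1745) - 1790 = ((1/2)*(1/43)*(-19 + 301) + 1745) - 1790 = ((1/2)*(1/43)*282 + 1745) - 1790 = (141/43 + 1745) - 1790 = 75176/43 - 1790 = -1794/43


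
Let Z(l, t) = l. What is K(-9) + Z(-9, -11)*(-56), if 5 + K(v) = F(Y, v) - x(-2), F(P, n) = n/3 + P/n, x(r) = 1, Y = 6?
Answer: 1483/3 ≈ 494.33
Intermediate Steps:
F(P, n) = n/3 + P/n (F(P, n) = n*(⅓) + P/n = n/3 + P/n)
K(v) = -6 + 6/v + v/3 (K(v) = -5 + ((v/3 + 6/v) - 1*1) = -5 + ((6/v + v/3) - 1) = -5 + (-1 + 6/v + v/3) = -6 + 6/v + v/3)
K(-9) + Z(-9, -11)*(-56) = (-6 + 6/(-9) + (⅓)*(-9)) - 9*(-56) = (-6 + 6*(-⅑) - 3) + 504 = (-6 - ⅔ - 3) + 504 = -29/3 + 504 = 1483/3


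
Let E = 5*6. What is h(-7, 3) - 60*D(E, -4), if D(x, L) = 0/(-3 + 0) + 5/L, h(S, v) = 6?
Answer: 81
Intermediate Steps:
E = 30
D(x, L) = 5/L (D(x, L) = 0/(-3) + 5/L = 0*(-1/3) + 5/L = 0 + 5/L = 5/L)
h(-7, 3) - 60*D(E, -4) = 6 - 300/(-4) = 6 - 300*(-1)/4 = 6 - 60*(-5/4) = 6 + 75 = 81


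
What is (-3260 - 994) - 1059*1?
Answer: -5313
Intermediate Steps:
(-3260 - 994) - 1059*1 = -4254 - 1059 = -5313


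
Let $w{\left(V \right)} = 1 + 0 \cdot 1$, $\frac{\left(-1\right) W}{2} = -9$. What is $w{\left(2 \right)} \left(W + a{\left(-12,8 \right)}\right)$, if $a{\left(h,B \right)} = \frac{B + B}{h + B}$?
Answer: $14$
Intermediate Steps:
$a{\left(h,B \right)} = \frac{2 B}{B + h}$
$W = 18$ ($W = \left(-2\right) \left(-9\right) = 18$)
$w{\left(V \right)} = 1$ ($w{\left(V \right)} = 1 + 0 = 1$)
$w{\left(2 \right)} \left(W + a{\left(-12,8 \right)}\right) = 1 \left(18 + 2 \cdot 8 \frac{1}{8 - 12}\right) = 1 \left(18 + 2 \cdot 8 \frac{1}{-4}\right) = 1 \left(18 + 2 \cdot 8 \left(- \frac{1}{4}\right)\right) = 1 \left(18 - 4\right) = 1 \cdot 14 = 14$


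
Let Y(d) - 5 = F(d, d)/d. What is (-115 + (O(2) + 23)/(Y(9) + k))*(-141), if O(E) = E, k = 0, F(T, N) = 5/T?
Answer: 1272525/82 ≈ 15519.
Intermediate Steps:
Y(d) = 5 + 5/d**2 (Y(d) = 5 + (5/d)/d = 5 + 5/d**2)
(-115 + (O(2) + 23)/(Y(9) + k))*(-141) = (-115 + (2 + 23)/((5 + 5/9**2) + 0))*(-141) = (-115 + 25/((5 + 5*(1/81)) + 0))*(-141) = (-115 + 25/((5 + 5/81) + 0))*(-141) = (-115 + 25/(410/81 + 0))*(-141) = (-115 + 25/(410/81))*(-141) = (-115 + 25*(81/410))*(-141) = (-115 + 405/82)*(-141) = -9025/82*(-141) = 1272525/82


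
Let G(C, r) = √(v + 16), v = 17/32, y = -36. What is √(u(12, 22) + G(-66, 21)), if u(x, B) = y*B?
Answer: √(-12672 + 46*√2)/4 ≈ 28.07*I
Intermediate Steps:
v = 17/32 (v = 17*(1/32) = 17/32 ≈ 0.53125)
u(x, B) = -36*B
G(C, r) = 23*√2/8 (G(C, r) = √(17/32 + 16) = √(529/32) = 23*√2/8)
√(u(12, 22) + G(-66, 21)) = √(-36*22 + 23*√2/8) = √(-792 + 23*√2/8)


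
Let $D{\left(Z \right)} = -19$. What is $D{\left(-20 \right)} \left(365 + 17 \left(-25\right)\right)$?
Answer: $1140$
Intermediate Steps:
$D{\left(-20 \right)} \left(365 + 17 \left(-25\right)\right) = - 19 \left(365 + 17 \left(-25\right)\right) = - 19 \left(365 - 425\right) = \left(-19\right) \left(-60\right) = 1140$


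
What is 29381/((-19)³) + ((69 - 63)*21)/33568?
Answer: -492698587/115121456 ≈ -4.2798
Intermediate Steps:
29381/((-19)³) + ((69 - 63)*21)/33568 = 29381/(-6859) + (6*21)*(1/33568) = 29381*(-1/6859) + 126*(1/33568) = -29381/6859 + 63/16784 = -492698587/115121456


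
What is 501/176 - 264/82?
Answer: -2691/7216 ≈ -0.37292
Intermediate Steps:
501/176 - 264/82 = 501*(1/176) - 264*1/82 = 501/176 - 132/41 = -2691/7216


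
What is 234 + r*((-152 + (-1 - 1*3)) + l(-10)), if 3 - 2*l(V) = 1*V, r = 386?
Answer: -57473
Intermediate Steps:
l(V) = 3/2 - V/2
234 + r*((-152 + (-1 - 1*3)) + l(-10)) = 234 + 386*((-152 + (-1 - 1*3)) + (3/2 - ½*(-10))) = 234 + 386*((-152 + (-1 - 3)) + (3/2 + 5)) = 234 + 386*((-152 - 4) + 13/2) = 234 + 386*(-156 + 13/2) = 234 + 386*(-299/2) = 234 - 57707 = -57473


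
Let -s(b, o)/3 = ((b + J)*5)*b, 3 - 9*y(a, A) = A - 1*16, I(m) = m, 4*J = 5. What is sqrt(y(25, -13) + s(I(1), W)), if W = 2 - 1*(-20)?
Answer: I*sqrt(1087)/6 ≈ 5.4949*I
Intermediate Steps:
J = 5/4 (J = (1/4)*5 = 5/4 ≈ 1.2500)
y(a, A) = 19/9 - A/9 (y(a, A) = 1/3 - (A - 1*16)/9 = 1/3 - (A - 16)/9 = 1/3 - (-16 + A)/9 = 1/3 + (16/9 - A/9) = 19/9 - A/9)
W = 22 (W = 2 + 20 = 22)
s(b, o) = -3*b*(25/4 + 5*b) (s(b, o) = -3*(b + 5/4)*5*b = -3*(5/4 + b)*5*b = -3*(25/4 + 5*b)*b = -3*b*(25/4 + 5*b))
sqrt(y(25, -13) + s(I(1), W)) = sqrt((19/9 - 1/9*(-13)) - 15/4*1*(5 + 4*1)) = sqrt((19/9 + 13/9) - 15/4*1*(5 + 4)) = sqrt(32/9 - 15/4*1*9) = sqrt(32/9 - 135/4) = sqrt(-1087/36) = I*sqrt(1087)/6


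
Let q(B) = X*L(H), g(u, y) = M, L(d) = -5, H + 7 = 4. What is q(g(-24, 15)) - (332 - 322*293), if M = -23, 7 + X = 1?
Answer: 94044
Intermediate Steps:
H = -3 (H = -7 + 4 = -3)
X = -6 (X = -7 + 1 = -6)
g(u, y) = -23
q(B) = 30 (q(B) = -6*(-5) = 30)
q(g(-24, 15)) - (332 - 322*293) = 30 - (332 - 322*293) = 30 - (332 - 94346) = 30 - 1*(-94014) = 30 + 94014 = 94044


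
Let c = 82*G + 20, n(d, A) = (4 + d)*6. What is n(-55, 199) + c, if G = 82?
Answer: 6438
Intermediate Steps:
n(d, A) = 24 + 6*d
c = 6744 (c = 82*82 + 20 = 6724 + 20 = 6744)
n(-55, 199) + c = (24 + 6*(-55)) + 6744 = (24 - 330) + 6744 = -306 + 6744 = 6438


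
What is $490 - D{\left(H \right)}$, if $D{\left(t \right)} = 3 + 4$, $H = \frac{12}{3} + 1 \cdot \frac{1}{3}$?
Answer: $483$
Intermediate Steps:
$H = \frac{13}{3}$ ($H = 12 \cdot \frac{1}{3} + 1 \cdot \frac{1}{3} = 4 + \frac{1}{3} = \frac{13}{3} \approx 4.3333$)
$D{\left(t \right)} = 7$
$490 - D{\left(H \right)} = 490 - 7 = 483$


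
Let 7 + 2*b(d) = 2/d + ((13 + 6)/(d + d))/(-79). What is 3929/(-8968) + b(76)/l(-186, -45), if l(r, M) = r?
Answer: -110523671/263551584 ≈ -0.41936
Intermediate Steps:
b(d) = -7/2 + 297/(316*d) (b(d) = -7/2 + (2/d + ((13 + 6)/(d + d))/(-79))/2 = -7/2 + (2/d + (19/((2*d)))*(-1/79))/2 = -7/2 + (2/d + (19*(1/(2*d)))*(-1/79))/2 = -7/2 + (2/d + (19/(2*d))*(-1/79))/2 = -7/2 + (2/d - 19/(158*d))/2 = -7/2 + (297/(158*d))/2 = -7/2 + 297/(316*d))
3929/(-8968) + b(76)/l(-186, -45) = 3929/(-8968) + ((1/316)*(297 - 1106*76)/76)/(-186) = 3929*(-1/8968) + ((1/316)*(1/76)*(297 - 84056))*(-1/186) = -3929/8968 + ((1/316)*(1/76)*(-83759))*(-1/186) = -3929/8968 - 83759/24016*(-1/186) = -3929/8968 + 83759/4466976 = -110523671/263551584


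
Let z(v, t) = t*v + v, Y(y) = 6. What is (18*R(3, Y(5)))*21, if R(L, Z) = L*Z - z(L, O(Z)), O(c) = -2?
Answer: 7938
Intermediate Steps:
z(v, t) = v + t*v
R(L, Z) = L + L*Z (R(L, Z) = L*Z - L*(1 - 2) = L*Z - L*(-1) = L*Z - (-1)*L = L*Z + L = L + L*Z)
(18*R(3, Y(5)))*21 = (18*(3*(1 + 6)))*21 = (18*(3*7))*21 = (18*21)*21 = 378*21 = 7938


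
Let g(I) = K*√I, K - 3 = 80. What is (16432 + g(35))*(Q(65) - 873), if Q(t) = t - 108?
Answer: -15051712 - 76028*√35 ≈ -1.5502e+7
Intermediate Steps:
K = 83 (K = 3 + 80 = 83)
Q(t) = -108 + t
g(I) = 83*√I
(16432 + g(35))*(Q(65) - 873) = (16432 + 83*√35)*((-108 + 65) - 873) = (16432 + 83*√35)*(-43 - 873) = (16432 + 83*√35)*(-916) = -15051712 - 76028*√35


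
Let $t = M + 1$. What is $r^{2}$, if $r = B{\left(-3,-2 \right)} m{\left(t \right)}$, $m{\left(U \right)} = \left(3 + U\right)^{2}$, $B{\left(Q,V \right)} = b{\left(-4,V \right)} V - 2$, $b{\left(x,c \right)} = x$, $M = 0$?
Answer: $9216$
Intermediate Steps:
$B{\left(Q,V \right)} = -2 - 4 V$ ($B{\left(Q,V \right)} = - 4 V - 2 = -2 - 4 V$)
$t = 1$ ($t = 0 + 1 = 1$)
$r = 96$ ($r = \left(-2 - -8\right) \left(3 + 1\right)^{2} = \left(-2 + 8\right) 4^{2} = 6 \cdot 16 = 96$)
$r^{2} = 96^{2} = 9216$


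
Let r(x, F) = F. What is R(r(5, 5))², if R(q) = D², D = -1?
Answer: 1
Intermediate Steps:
R(q) = 1 (R(q) = (-1)² = 1)
R(r(5, 5))² = 1² = 1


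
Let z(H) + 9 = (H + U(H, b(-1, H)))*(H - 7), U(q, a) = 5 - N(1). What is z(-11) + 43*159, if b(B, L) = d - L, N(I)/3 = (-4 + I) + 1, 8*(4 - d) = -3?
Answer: 6828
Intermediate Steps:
d = 35/8 (d = 4 - ⅛*(-3) = 4 + 3/8 = 35/8 ≈ 4.3750)
N(I) = -9 + 3*I (N(I) = 3*((-4 + I) + 1) = 3*(-3 + I) = -9 + 3*I)
b(B, L) = 35/8 - L
U(q, a) = 11 (U(q, a) = 5 - (-9 + 3*1) = 5 - (-9 + 3) = 5 - 1*(-6) = 5 + 6 = 11)
z(H) = -9 + (-7 + H)*(11 + H) (z(H) = -9 + (H + 11)*(H - 7) = -9 + (11 + H)*(-7 + H) = -9 + (-7 + H)*(11 + H))
z(-11) + 43*159 = (-86 + (-11)² + 4*(-11)) + 43*159 = (-86 + 121 - 44) + 6837 = -9 + 6837 = 6828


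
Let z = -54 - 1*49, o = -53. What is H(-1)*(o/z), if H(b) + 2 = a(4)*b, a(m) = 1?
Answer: -159/103 ≈ -1.5437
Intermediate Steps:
z = -103 (z = -54 - 49 = -103)
H(b) = -2 + b (H(b) = -2 + 1*b = -2 + b)
H(-1)*(o/z) = (-2 - 1)*(-53/(-103)) = -(-159)*(-1)/103 = -3*53/103 = -159/103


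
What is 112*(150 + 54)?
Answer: 22848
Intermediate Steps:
112*(150 + 54) = 112*204 = 22848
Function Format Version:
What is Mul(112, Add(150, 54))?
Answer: 22848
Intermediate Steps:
Mul(112, Add(150, 54)) = Mul(112, 204) = 22848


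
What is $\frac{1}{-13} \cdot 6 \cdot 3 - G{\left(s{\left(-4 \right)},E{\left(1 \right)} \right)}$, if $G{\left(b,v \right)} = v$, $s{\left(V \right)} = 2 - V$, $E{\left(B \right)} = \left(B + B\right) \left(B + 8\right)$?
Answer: $- \frac{252}{13} \approx -19.385$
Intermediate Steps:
$E{\left(B \right)} = 2 B \left(8 + B\right)$
$\frac{1}{-13} \cdot 6 \cdot 3 - G{\left(s{\left(-4 \right)},E{\left(1 \right)} \right)} = \frac{1}{-13} \cdot 6 \cdot 3 - 2 \cdot 1 \left(8 + 1\right) = \left(- \frac{1}{13}\right) 6 \cdot 3 - 2 \cdot 1 \cdot 9 = \left(- \frac{6}{13}\right) 3 - 18 = - \frac{18}{13} - 18 = - \frac{252}{13}$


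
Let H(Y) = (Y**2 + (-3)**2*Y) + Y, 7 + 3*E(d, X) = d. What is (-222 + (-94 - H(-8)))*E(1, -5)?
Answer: 600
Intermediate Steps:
E(d, X) = -7/3 + d/3
H(Y) = Y**2 + 10*Y (H(Y) = (Y**2 + 9*Y) + Y = Y**2 + 10*Y)
(-222 + (-94 - H(-8)))*E(1, -5) = (-222 + (-94 - (-8)*(10 - 8)))*(-7/3 + (1/3)*1) = (-222 + (-94 - (-8)*2))*(-7/3 + 1/3) = (-222 + (-94 - 1*(-16)))*(-2) = (-222 + (-94 + 16))*(-2) = (-222 - 78)*(-2) = -300*(-2) = 600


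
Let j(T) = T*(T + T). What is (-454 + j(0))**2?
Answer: 206116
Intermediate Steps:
j(T) = 2*T**2 (j(T) = T*(2*T) = 2*T**2)
(-454 + j(0))**2 = (-454 + 2*0**2)**2 = (-454 + 2*0)**2 = (-454 + 0)**2 = (-454)**2 = 206116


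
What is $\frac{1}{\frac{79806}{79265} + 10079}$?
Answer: $\frac{79265}{798991741} \approx 9.9206 \cdot 10^{-5}$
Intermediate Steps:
$\frac{1}{\frac{79806}{79265} + 10079} = \frac{1}{\frac{798991741}{79265}} = \frac{79265}{798991741}$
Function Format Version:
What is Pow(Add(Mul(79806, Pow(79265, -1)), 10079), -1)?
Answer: Rational(79265, 798991741) ≈ 9.9206e-5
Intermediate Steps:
Pow(Add(Mul(79806, Pow(79265, -1)), 10079), -1) = Pow(Add(Mul(79806, Rational(1, 79265)), 10079), -1) = Pow(Add(Rational(79806, 79265), 10079), -1) = Pow(Rational(798991741, 79265), -1) = Rational(79265, 798991741)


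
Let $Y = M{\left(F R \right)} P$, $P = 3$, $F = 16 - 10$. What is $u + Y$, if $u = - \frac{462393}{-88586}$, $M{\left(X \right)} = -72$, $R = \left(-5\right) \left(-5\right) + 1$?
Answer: $- \frac{18672183}{88586} \approx -210.78$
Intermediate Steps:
$R = 26$ ($R = 25 + 1 = 26$)
$F = 6$
$u = \frac{462393}{88586}$ ($u = \left(-462393\right) \left(- \frac{1}{88586}\right) = \frac{462393}{88586} \approx 5.2197$)
$Y = -216$ ($Y = \left(-72\right) 3 = -216$)
$u + Y = \frac{462393}{88586} - 216 = - \frac{18672183}{88586}$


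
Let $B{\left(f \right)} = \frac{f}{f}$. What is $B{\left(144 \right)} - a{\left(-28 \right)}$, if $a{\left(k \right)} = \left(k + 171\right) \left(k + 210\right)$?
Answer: $-26025$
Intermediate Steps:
$B{\left(f \right)} = 1$
$a{\left(k \right)} = \left(171 + k\right) \left(210 + k\right)$
$B{\left(144 \right)} - a{\left(-28 \right)} = 1 - \left(35910 + \left(-28\right)^{2} + 381 \left(-28\right)\right) = 1 - \left(35910 + 784 - 10668\right) = 1 - 26026 = -26025$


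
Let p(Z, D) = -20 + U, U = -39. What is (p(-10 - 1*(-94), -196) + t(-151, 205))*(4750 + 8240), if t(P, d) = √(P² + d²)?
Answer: -766410 + 12990*√64826 ≈ 2.5410e+6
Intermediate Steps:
p(Z, D) = -59 (p(Z, D) = -20 - 39 = -59)
(p(-10 - 1*(-94), -196) + t(-151, 205))*(4750 + 8240) = (-59 + √((-151)² + 205²))*(4750 + 8240) = (-59 + √(22801 + 42025))*12990 = (-59 + √64826)*12990 = -766410 + 12990*√64826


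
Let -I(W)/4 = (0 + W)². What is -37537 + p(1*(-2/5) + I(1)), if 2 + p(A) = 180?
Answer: -37359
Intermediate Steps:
I(W) = -4*W² (I(W) = -4*(0 + W)² = -4*W²)
p(A) = 178 (p(A) = -2 + 180 = 178)
-37537 + p(1*(-2/5) + I(1)) = -37537 + 178 = -37359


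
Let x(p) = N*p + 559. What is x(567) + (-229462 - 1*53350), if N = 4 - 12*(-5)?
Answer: -245965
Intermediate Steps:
N = 64 (N = 4 + 60 = 64)
x(p) = 559 + 64*p (x(p) = 64*p + 559 = 559 + 64*p)
x(567) + (-229462 - 1*53350) = (559 + 64*567) + (-229462 - 1*53350) = (559 + 36288) + (-229462 - 53350) = 36847 - 282812 = -245965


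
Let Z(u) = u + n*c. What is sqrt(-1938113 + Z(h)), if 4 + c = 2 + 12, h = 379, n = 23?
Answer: 4*I*sqrt(121094) ≈ 1391.9*I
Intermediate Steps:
c = 10 (c = -4 + (2 + 12) = -4 + 14 = 10)
Z(u) = 230 + u (Z(u) = u + 23*10 = u + 230 = 230 + u)
sqrt(-1938113 + Z(h)) = sqrt(-1938113 + (230 + 379)) = sqrt(-1938113 + 609) = sqrt(-1937504) = 4*I*sqrt(121094)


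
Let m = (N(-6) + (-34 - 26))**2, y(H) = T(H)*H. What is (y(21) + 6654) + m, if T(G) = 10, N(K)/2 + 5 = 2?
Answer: 11220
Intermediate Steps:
N(K) = -6 (N(K) = -10 + 2*2 = -10 + 4 = -6)
y(H) = 10*H
m = 4356 (m = (-6 + (-34 - 26))**2 = (-6 - 60)**2 = (-66)**2 = 4356)
(y(21) + 6654) + m = (10*21 + 6654) + 4356 = (210 + 6654) + 4356 = 6864 + 4356 = 11220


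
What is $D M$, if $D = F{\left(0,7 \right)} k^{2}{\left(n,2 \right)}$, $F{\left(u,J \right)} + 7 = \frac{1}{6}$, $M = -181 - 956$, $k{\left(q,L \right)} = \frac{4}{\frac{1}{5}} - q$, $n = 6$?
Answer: $1522822$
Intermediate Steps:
$k{\left(q,L \right)} = 20 - q$ ($k{\left(q,L \right)} = 4 \frac{1}{\frac{1}{5}} - q = 4 \cdot 5 - q = 20 - q$)
$M = -1137$ ($M = -181 - 956 = -1137$)
$F{\left(u,J \right)} = - \frac{41}{6}$ ($F{\left(u,J \right)} = -7 + \frac{1}{6} = - \frac{41}{6}$)
$D = - \frac{4018}{3}$ ($D = - \frac{41 \left(20 - 6\right)^{2}}{6} = - \frac{41 \cdot 14^{2}}{6} = \left(- \frac{41}{6}\right) 196 = - \frac{4018}{3} \approx -1339.3$)
$D M = \left(- \frac{4018}{3}\right) \left(-1137\right) = 1522822$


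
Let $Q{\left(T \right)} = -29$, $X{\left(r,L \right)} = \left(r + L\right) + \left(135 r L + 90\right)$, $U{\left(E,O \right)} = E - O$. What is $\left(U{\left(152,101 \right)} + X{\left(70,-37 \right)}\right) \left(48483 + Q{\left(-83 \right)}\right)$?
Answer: $-16933510104$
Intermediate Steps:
$X{\left(r,L \right)} = 90 + L + r + 135 L r$ ($X{\left(r,L \right)} = \left(L + r\right) + \left(135 L r + 90\right) = \left(L + r\right) + \left(90 + 135 L r\right) = 90 + L + r + 135 L r$)
$\left(U{\left(152,101 \right)} + X{\left(70,-37 \right)}\right) \left(48483 + Q{\left(-83 \right)}\right) = \left(\left(152 - 101\right) + \left(90 - 37 + 70 + 135 \left(-37\right) 70\right)\right) \left(48483 - 29\right) = \left(\left(152 - 101\right) + \left(90 - 37 + 70 - 349650\right)\right) 48454 = \left(51 - 349527\right) 48454 = \left(-349476\right) 48454 = -16933510104$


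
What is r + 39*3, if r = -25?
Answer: 92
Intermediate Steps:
r + 39*3 = -25 + 39*3 = -25 + 117 = 92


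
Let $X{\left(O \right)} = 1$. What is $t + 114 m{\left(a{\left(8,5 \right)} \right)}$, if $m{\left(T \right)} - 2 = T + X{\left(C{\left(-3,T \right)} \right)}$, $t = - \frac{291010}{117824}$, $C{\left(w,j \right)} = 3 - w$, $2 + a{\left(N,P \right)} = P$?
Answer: $\frac{40150303}{58912} \approx 681.53$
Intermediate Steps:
$a{\left(N,P \right)} = -2 + P$
$t = - \frac{145505}{58912}$ ($t = \left(-291010\right) \frac{1}{117824} = - \frac{145505}{58912} \approx -2.4699$)
$m{\left(T \right)} = 3 + T$ ($m{\left(T \right)} = 2 + \left(T + 1\right) = 2 + \left(1 + T\right) = 3 + T$)
$t + 114 m{\left(a{\left(8,5 \right)} \right)} = - \frac{145505}{58912} + 114 \left(3 + \left(-2 + 5\right)\right) = - \frac{145505}{58912} + 114 \left(3 + 3\right) = - \frac{145505}{58912} + 114 \cdot 6 = - \frac{145505}{58912} + 684 = \frac{40150303}{58912}$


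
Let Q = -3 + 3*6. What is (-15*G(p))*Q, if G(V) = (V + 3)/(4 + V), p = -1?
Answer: -150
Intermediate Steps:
Q = 15 (Q = -3 + 18 = 15)
G(V) = (3 + V)/(4 + V)
(-15*G(p))*Q = -15*(3 - 1)/(4 - 1)*15 = -15*2/3*15 = -5*2*15 = -15*⅔*15 = -10*15 = -150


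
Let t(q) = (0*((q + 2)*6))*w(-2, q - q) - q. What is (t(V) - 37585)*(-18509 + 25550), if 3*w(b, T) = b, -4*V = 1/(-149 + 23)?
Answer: -44458847827/168 ≈ -2.6464e+8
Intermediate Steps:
V = 1/504 (V = -1/(4*(-149 + 23)) = -¼/(-126) = -¼*(-1/126) = 1/504 ≈ 0.0019841)
w(b, T) = b/3
t(q) = -q (t(q) = (0*((q + 2)*6))*((⅓)*(-2)) - q = (0*((2 + q)*6))*(-⅔) - q = (0*(12 + 6*q))*(-⅔) - q = 0*(-⅔) - q = 0 - q = -q)
(t(V) - 37585)*(-18509 + 25550) = (-1*1/504 - 37585)*(-18509 + 25550) = (-1/504 - 37585)*7041 = -18942841/504*7041 = -44458847827/168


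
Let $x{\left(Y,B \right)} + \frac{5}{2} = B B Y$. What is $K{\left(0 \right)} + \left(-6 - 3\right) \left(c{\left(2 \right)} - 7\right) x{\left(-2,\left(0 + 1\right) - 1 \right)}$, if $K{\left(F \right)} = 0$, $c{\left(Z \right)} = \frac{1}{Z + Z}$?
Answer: $- \frac{1215}{8} \approx -151.88$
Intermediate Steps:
$c{\left(Z \right)} = \frac{1}{2 Z}$
$x{\left(Y,B \right)} = - \frac{5}{2} + Y B^{2}$ ($x{\left(Y,B \right)} = - \frac{5}{2} + B B Y = - \frac{5}{2} + B^{2} Y = - \frac{5}{2} + Y B^{2}$)
$K{\left(0 \right)} + \left(-6 - 3\right) \left(c{\left(2 \right)} - 7\right) x{\left(-2,\left(0 + 1\right) - 1 \right)} = 0 + \left(-6 - 3\right) \left(\frac{1}{2 \cdot 2} - 7\right) \left(- \frac{5}{2} - 2 \left(\left(0 + 1\right) - 1\right)^{2}\right) = 0 + - 9 \left(\frac{1}{2} \cdot \frac{1}{2} - 7\right) \left(- \frac{5}{2} - 2 \left(1 - 1\right)^{2}\right) = 0 + - 9 \left(\frac{1}{4} - 7\right) \left(- \frac{5}{2} - 2 \cdot 0^{2}\right) = 0 + \left(-9\right) \left(- \frac{27}{4}\right) \left(- \frac{5}{2} - 0\right) = 0 + \frac{243 \left(- \frac{5}{2} + 0\right)}{4} = 0 + \frac{243}{4} \left(- \frac{5}{2}\right) = 0 - \frac{1215}{8} = - \frac{1215}{8}$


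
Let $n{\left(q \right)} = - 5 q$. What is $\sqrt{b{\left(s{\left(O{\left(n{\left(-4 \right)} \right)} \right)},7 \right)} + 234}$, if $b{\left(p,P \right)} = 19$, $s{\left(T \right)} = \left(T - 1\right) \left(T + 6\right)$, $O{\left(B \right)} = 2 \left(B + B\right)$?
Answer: $\sqrt{253} \approx 15.906$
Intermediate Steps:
$O{\left(B \right)} = 4 B$ ($O{\left(B \right)} = 2 \cdot 2 B = 4 B$)
$s{\left(T \right)} = \left(-1 + T\right) \left(6 + T\right)$
$\sqrt{b{\left(s{\left(O{\left(n{\left(-4 \right)} \right)} \right)},7 \right)} + 234} = \sqrt{19 + 234} = \sqrt{253}$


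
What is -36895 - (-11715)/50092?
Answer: -1848132625/50092 ≈ -36895.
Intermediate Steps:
-36895 - (-11715)/50092 = -36895 - 1*(-11715/50092) = -36895 + 11715/50092 = -1848132625/50092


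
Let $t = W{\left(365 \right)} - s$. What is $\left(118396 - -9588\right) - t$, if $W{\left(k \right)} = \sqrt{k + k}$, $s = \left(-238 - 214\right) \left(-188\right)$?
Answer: $212960 - \sqrt{730} \approx 2.1293 \cdot 10^{5}$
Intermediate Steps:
$s = 84976$ ($s = \left(-452\right) \left(-188\right) = 84976$)
$W{\left(k \right)} = \sqrt{2} \sqrt{k}$ ($W{\left(k \right)} = \sqrt{2 k} = \sqrt{2} \sqrt{k}$)
$t = -84976 + \sqrt{730}$ ($t = \sqrt{2} \sqrt{365} - 84976 = \sqrt{730} - 84976 = -84976 + \sqrt{730} \approx -84949.0$)
$\left(118396 - -9588\right) - t = \left(118396 - -9588\right) - \left(-84976 + \sqrt{730}\right) = \left(118396 + 9588\right) + \left(84976 - \sqrt{730}\right) = 127984 + \left(84976 - \sqrt{730}\right) = 212960 - \sqrt{730}$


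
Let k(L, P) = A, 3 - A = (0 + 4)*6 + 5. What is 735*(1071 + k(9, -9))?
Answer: 768075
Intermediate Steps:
A = -26 (A = 3 - ((0 + 4)*6 + 5) = 3 - (4*6 + 5) = 3 - (24 + 5) = 3 - 1*29 = 3 - 29 = -26)
k(L, P) = -26
735*(1071 + k(9, -9)) = 735*(1071 - 26) = 735*1045 = 768075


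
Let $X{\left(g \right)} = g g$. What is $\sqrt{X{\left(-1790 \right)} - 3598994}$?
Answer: $i \sqrt{394894} \approx 628.41 i$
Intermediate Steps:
$X{\left(g \right)} = g^{2}$
$\sqrt{X{\left(-1790 \right)} - 3598994} = \sqrt{\left(-1790\right)^{2} - 3598994} = \sqrt{3204100 - 3598994} = \sqrt{-394894} = i \sqrt{394894}$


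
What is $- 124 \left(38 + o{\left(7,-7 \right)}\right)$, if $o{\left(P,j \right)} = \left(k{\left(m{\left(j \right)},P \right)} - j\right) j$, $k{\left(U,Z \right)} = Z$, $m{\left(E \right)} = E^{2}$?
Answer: $7440$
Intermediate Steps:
$o{\left(P,j \right)} = j \left(P - j\right)$ ($o{\left(P,j \right)} = \left(P - j\right) j = j \left(P - j\right)$)
$- 124 \left(38 + o{\left(7,-7 \right)}\right) = - 124 \left(38 - 7 \left(7 - -7\right)\right) = - 124 \left(38 - 7 \left(7 + 7\right)\right) = - 124 \left(38 - 98\right) = \left(-124\right) \left(-60\right) = 7440$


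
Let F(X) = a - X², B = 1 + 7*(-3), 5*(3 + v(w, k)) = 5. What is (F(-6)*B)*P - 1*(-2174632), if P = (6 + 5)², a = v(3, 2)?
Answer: 2266592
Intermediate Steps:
v(w, k) = -2 (v(w, k) = -3 + (⅕)*5 = -3 + 1 = -2)
a = -2
P = 121 (P = 11² = 121)
B = -20 (B = 1 - 21 = -20)
F(X) = -2 - X²
(F(-6)*B)*P - 1*(-2174632) = ((-2 - 1*(-6)²)*(-20))*121 - 1*(-2174632) = ((-2 - 1*36)*(-20))*121 + 2174632 = ((-2 - 36)*(-20))*121 + 2174632 = -38*(-20)*121 + 2174632 = 760*121 + 2174632 = 91960 + 2174632 = 2266592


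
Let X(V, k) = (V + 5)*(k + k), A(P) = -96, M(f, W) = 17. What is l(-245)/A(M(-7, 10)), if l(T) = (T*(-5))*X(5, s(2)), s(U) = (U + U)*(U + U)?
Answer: -12250/3 ≈ -4083.3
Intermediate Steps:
s(U) = 4*U² (s(U) = (2*U)*(2*U) = 4*U²)
X(V, k) = 2*k*(5 + V) (X(V, k) = (5 + V)*(2*k) = 2*k*(5 + V))
l(T) = -1600*T (l(T) = (T*(-5))*(2*(4*2²)*(5 + 5)) = (-5*T)*(2*(4*4)*10) = (-5*T)*(2*16*10) = -5*T*320 = -1600*T)
l(-245)/A(M(-7, 10)) = -1600*(-245)/(-96) = 392000*(-1/96) = -12250/3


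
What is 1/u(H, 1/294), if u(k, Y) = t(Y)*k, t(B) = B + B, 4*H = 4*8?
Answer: 147/8 ≈ 18.375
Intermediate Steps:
H = 8 (H = (4*8)/4 = (¼)*32 = 8)
t(B) = 2*B
u(k, Y) = 2*Y*k (u(k, Y) = (2*Y)*k = 2*Y*k)
1/u(H, 1/294) = 1/(2*8/294) = 1/(2*(1/294)*8) = 1/(8/147) = 147/8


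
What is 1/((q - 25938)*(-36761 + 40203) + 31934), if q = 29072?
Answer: 1/10819162 ≈ 9.2429e-8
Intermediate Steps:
1/((q - 25938)*(-36761 + 40203) + 31934) = 1/((29072 - 25938)*(-36761 + 40203) + 31934) = 1/(3134*3442 + 31934) = 1/(10787228 + 31934) = 1/10819162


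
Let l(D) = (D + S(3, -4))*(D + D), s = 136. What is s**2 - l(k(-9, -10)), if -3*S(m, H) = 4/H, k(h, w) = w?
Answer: 54908/3 ≈ 18303.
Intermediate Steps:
S(m, H) = -4/(3*H)
l(D) = 2*D*(1/3 + D) (l(D) = (D - 4/3/(-4))*(D + D) = (D - 4/3*(-1/4))*(2*D) = (D + 1/3)*(2*D) = (1/3 + D)*(2*D) = 2*D*(1/3 + D))
s**2 - l(k(-9, -10)) = 136**2 - 2*(-10)*(1 + 3*(-10))/3 = 18496 - 2*(-10)*(1 - 30)/3 = 18496 - 2*(-10)*(-29)/3 = 18496 - 1*580/3 = 18496 - 580/3 = 54908/3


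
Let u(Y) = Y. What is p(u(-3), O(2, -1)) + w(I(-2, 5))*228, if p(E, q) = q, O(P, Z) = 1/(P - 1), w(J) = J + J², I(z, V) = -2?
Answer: 457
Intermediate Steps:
O(P, Z) = 1/(-1 + P)
p(u(-3), O(2, -1)) + w(I(-2, 5))*228 = 1/(-1 + 2) - 2*(1 - 2)*228 = 1/1 - 2*(-1)*228 = 1 + 2*228 = 1 + 456 = 457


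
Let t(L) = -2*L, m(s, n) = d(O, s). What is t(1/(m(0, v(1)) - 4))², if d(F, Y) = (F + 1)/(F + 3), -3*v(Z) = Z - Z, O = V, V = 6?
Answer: 324/841 ≈ 0.38526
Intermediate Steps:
O = 6
v(Z) = 0 (v(Z) = -(Z - Z)/3 = -⅓*0 = 0)
d(F, Y) = (1 + F)/(3 + F)
m(s, n) = 7/9 (m(s, n) = (1 + 6)/(3 + 6) = 7/9)
t(1/(m(0, v(1)) - 4))² = (-2/(7/9 - 4))² = (-2/(-29/9))² = (-2*(-9/29))² = (18/29)² = 324/841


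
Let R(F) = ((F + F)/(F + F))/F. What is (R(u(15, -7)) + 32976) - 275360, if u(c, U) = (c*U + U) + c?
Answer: -23511249/97 ≈ -2.4238e+5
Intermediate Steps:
u(c, U) = U + c + U*c (u(c, U) = (U*c + U) + c = (U + U*c) + c = U + c + U*c)
R(F) = 1/F (R(F) = ((2*F)/((2*F)))/F = ((2*F)*(1/(2*F)))/F = 1/F)
(R(u(15, -7)) + 32976) - 275360 = (1/(-7 + 15 - 7*15) + 32976) - 275360 = (1/(-7 + 15 - 105) + 32976) - 275360 = (1/(-97) + 32976) - 275360 = (-1/97 + 32976) - 275360 = 3198671/97 - 275360 = -23511249/97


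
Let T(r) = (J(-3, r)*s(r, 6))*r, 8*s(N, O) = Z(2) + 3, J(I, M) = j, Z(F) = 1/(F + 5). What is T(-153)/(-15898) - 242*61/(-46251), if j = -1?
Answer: 6493375295/20588355144 ≈ 0.31539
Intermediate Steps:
Z(F) = 1/(5 + F)
J(I, M) = -1
s(N, O) = 11/28 (s(N, O) = (1/(5 + 2) + 3)/8 = (1/7 + 3)/8 = (⅐ + 3)/8 = (⅛)*(22/7) = 11/28)
T(r) = -11*r/28 (T(r) = (-1*11/28)*r = -11*r/28)
T(-153)/(-15898) - 242*61/(-46251) = -11/28*(-153)/(-15898) - 242*61/(-46251) = (1683/28)*(-1/15898) - 14762*(-1/46251) = -1683/445144 + 14762/46251 = 6493375295/20588355144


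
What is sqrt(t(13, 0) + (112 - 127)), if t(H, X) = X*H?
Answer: I*sqrt(15) ≈ 3.873*I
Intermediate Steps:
t(H, X) = H*X
sqrt(t(13, 0) + (112 - 127)) = sqrt(13*0 + (112 - 127)) = sqrt(0 - 15) = sqrt(-15) = I*sqrt(15)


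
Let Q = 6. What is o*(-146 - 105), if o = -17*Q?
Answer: 25602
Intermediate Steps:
o = -102 (o = -17*6 = -102)
o*(-146 - 105) = -102*(-146 - 105) = -102*(-251) = 25602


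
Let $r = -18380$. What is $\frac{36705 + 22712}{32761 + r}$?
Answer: $\frac{59417}{14381} \approx 4.1316$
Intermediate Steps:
$\frac{36705 + 22712}{32761 + r} = \frac{36705 + 22712}{32761 - 18380} = \frac{59417}{14381}$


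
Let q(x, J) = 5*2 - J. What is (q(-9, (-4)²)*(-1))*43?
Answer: 258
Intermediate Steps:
q(x, J) = 10 - J
(q(-9, (-4)²)*(-1))*43 = ((10 - 1*(-4)²)*(-1))*43 = ((10 - 1*16)*(-1))*43 = ((10 - 16)*(-1))*43 = -6*(-1)*43 = 6*43 = 258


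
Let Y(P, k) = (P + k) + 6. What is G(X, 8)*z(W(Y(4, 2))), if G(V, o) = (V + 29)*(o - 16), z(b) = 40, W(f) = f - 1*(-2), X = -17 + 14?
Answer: -8320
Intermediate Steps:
Y(P, k) = 6 + P + k
X = -3
W(f) = 2 + f (W(f) = f + 2 = 2 + f)
G(V, o) = (-16 + o)*(29 + V) (G(V, o) = (29 + V)*(-16 + o) = (-16 + o)*(29 + V))
G(X, 8)*z(W(Y(4, 2))) = (-464 - 16*(-3) + 29*8 - 3*8)*40 = (-464 + 48 + 232 - 24)*40 = -208*40 = -8320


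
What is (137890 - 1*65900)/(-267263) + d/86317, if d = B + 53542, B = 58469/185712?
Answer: 1503509283378139/4284253338979152 ≈ 0.35094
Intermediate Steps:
B = 58469/185712 (B = 58469*(1/185712) = 58469/185712 ≈ 0.31484)
d = 9943450373/185712 (d = 58469/185712 + 53542 = 9943450373/185712 ≈ 53542.)
(137890 - 1*65900)/(-267263) + d/86317 = (137890 - 1*65900)/(-267263) + (9943450373/185712)/86317 = (137890 - 65900)*(-1/267263) + (9943450373/185712)*(1/86317) = 71990*(-1/267263) + 9943450373/16030102704 = -71990/267263 + 9943450373/16030102704 = 1503509283378139/4284253338979152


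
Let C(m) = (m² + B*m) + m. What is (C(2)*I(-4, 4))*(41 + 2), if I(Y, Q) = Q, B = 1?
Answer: 1376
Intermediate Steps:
C(m) = m² + 2*m (C(m) = (m² + 1*m) + m = (m² + m) + m = (m + m²) + m = m² + 2*m)
(C(2)*I(-4, 4))*(41 + 2) = ((2*(2 + 2))*4)*(41 + 2) = ((2*4)*4)*43 = (8*4)*43 = 32*43 = 1376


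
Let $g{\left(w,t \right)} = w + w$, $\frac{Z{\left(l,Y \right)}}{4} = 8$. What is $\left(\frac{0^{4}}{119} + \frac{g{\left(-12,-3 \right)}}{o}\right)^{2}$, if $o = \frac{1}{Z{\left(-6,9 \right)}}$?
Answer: $589824$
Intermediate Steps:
$Z{\left(l,Y \right)} = 32$ ($Z{\left(l,Y \right)} = 4 \cdot 8 = 32$)
$g{\left(w,t \right)} = 2 w$
$o = \frac{1}{32} \approx 0.03125$
$\left(\frac{0^{4}}{119} + \frac{g{\left(-12,-3 \right)}}{o}\right)^{2} = \left(\frac{0^{4}}{119} + 2 \left(-12\right) \frac{1}{\frac{1}{32}}\right)^{2} = \left(0 \cdot \frac{1}{119} - 768\right)^{2} = \left(0 - 768\right)^{2} = \left(-768\right)^{2} = 589824$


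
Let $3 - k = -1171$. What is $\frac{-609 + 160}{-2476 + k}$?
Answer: $\frac{449}{1302} \approx 0.34485$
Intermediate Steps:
$k = 1174$ ($k = 3 - -1171 = 3 + 1171 = 1174$)
$\frac{-609 + 160}{-2476 + k} = \frac{-609 + 160}{-2476 + 1174} = - \frac{449}{-1302} = \left(-449\right) \left(- \frac{1}{1302}\right) = \frac{449}{1302}$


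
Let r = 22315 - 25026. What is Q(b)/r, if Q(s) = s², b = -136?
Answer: -18496/2711 ≈ -6.8226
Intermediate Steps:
r = -2711
Q(b)/r = (-136)²/(-2711) = 18496*(-1/2711) = -18496/2711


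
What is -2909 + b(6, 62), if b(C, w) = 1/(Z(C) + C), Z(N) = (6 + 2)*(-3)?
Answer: -52363/18 ≈ -2909.1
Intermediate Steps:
Z(N) = -24 (Z(N) = 8*(-3) = -24)
b(C, w) = 1/(-24 + C)
-2909 + b(6, 62) = -2909 + 1/(-24 + 6) = -2909 + 1/(-18) = -2909 - 1/18 = -52363/18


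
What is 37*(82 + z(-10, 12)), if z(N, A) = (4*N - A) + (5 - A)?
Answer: 851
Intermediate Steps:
z(N, A) = 5 - 2*A + 4*N (z(N, A) = (-A + 4*N) + (5 - A) = 5 - 2*A + 4*N)
37*(82 + z(-10, 12)) = 37*(82 + (5 - 2*12 + 4*(-10))) = 37*(82 + (5 - 24 - 40)) = 37*(82 - 59) = 37*23 = 851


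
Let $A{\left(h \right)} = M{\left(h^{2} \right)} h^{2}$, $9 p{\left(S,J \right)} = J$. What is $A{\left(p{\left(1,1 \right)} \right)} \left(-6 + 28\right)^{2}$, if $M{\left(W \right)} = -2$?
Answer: $- \frac{968}{81} \approx -11.951$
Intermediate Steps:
$p{\left(S,J \right)} = \frac{J}{9}$
$A{\left(h \right)} = - 2 h^{2}$
$A{\left(p{\left(1,1 \right)} \right)} \left(-6 + 28\right)^{2} = - 2 \left(\frac{1}{9} \cdot 1\right)^{2} \left(-6 + 28\right)^{2} = - \frac{2}{81} \cdot 22^{2} = \left(-2\right) \frac{1}{81} \cdot 484 = \left(- \frac{2}{81}\right) 484 = - \frac{968}{81}$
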